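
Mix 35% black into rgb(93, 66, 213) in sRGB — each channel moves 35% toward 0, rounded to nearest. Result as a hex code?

Per channel, c → c + 0.35(0 − c):
  R: 93 + 0.35×(0−93) = 93 − 32.55 = 60.45 → 60
  G: 66 + 0.35×(0−66) = 66 − 23.1 = 42.9 → 43
  B: 213 − 74.55 = 138.45 → 138
rgb(60, 43, 138) = #3C2B8A.

#3C2B8A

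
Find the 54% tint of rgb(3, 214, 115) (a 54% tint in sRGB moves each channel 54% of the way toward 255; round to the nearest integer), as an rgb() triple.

A 54% tint moves each channel 54% toward 255:
  R: 3 + 136.08 = 139.08 → 139
  G: 214 + 0.54×(255−214) = 214 + 22.14 = 236.14 → 236
  B: 115 + 0.54×(255−115) = 115 + 75.6 = 190.6 → 191

rgb(139, 236, 191)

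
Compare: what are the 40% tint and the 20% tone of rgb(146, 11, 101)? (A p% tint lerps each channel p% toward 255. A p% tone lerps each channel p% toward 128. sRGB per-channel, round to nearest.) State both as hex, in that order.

#be6da3, #8e226a

40% tint:
  R: 146 + 43.6 = 189.6 → 190
  G: 11 + 0.4×(255−11) = 11 + 97.6 = 108.6 → 109
  B: 101 + 0.4×(255−101) = 101 + 61.6 = 162.6 → 163
  → #be6da3
20% tone:
  R: 146 − 3.6 = 142.4 → 142
  G: 11 + 0.2×(128−11) = 11 + 23.4 = 34.4 → 34
  B: 101 + 5.4 = 106.4 → 106
  → #8e226a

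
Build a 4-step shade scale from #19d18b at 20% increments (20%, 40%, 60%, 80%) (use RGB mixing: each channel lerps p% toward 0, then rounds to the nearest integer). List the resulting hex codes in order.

#19d18b is rgb(25, 209, 139).
20%: (25 − 5 = 20→20, 209 − 41.8 = 167.2→167, 139 − 27.8 = 111.2→111) → #14a76f
40%: (25 − 10 = 15→15, 209 − 83.6 = 125.4→125, 139 − 55.6 = 83.4→83) → #0f7d53
60%: (25 − 15 = 10→10, 209 − 125.4 = 83.6→84, 139 − 83.4 = 55.6→56) → #0a5438
80%: (25 − 20 = 5→5, 209 − 167.2 = 41.8→42, 139 − 111.2 = 27.8→28) → #052a1c

#14a76f, #0f7d53, #0a5438, #052a1c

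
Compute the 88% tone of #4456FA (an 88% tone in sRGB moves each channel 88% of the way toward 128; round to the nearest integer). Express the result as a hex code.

#797B8F

#4456FA is rgb(68, 86, 250).
An 88% tone moves each channel 88% toward 128:
  R: 68 + 0.88×(128−68) = 68 + 52.8 = 120.8 → 121
  G: 86 + 0.88×(128−86) = 86 + 36.96 = 122.96 → 123
  B: 250 − 107.36 = 142.64 → 143
rgb(121, 123, 143) = #797B8F.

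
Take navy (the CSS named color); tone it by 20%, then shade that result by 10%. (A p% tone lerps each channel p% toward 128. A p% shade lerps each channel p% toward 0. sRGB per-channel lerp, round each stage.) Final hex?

CSS navy is rgb(0, 0, 128).
A 20% tone moves each channel 20% toward 128:
  R: 0 + 0.2×(128−0) = 0 + 25.6 = 25.6 → 26
  G: 0 + 25.6 = 25.6 → 26
  B: 128 + 0 = 128 → 128
After the tone: rgb(26, 26, 128) = #1a1a80.
A 10% shade moves each channel 10% toward 0:
  R: 26 + 0.1×(0−26) = 26 − 2.6 = 23.4 → 23
  G: 26 − 2.6 = 23.4 → 23
  B: 128 + 0.1×(0−128) = 128 − 12.8 = 115.2 → 115
rgb(23, 23, 115) = #171773.

#171773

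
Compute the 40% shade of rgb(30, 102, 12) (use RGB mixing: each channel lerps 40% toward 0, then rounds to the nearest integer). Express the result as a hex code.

Lerp each channel 40% toward 0:
  R: 30 + 0.4×(0−30) = 30 − 12 = 18 → 18
  G: 102 + 0.4×(0−102) = 102 − 40.8 = 61.2 → 61
  B: 12 + 0.4×(0−12) = 12 − 4.8 = 7.2 → 7
rgb(18, 61, 7) = #123D07.

#123D07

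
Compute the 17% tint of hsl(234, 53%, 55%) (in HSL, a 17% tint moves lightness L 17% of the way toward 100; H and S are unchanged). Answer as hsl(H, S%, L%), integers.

L moves 17% from 55 toward 100: 55 + 7.65 = 62.65 → 63.
H and S are unchanged.

hsl(234, 53%, 63%)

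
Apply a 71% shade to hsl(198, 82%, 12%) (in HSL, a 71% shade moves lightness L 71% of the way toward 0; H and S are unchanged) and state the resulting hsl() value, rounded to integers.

hsl(198, 82%, 3%)

L moves 71% from 12 toward 0: 12 − 8.52 = 3.48 → 3.
H and S are unchanged.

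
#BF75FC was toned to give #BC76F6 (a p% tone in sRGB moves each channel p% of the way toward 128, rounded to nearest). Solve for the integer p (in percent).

#BF75FC is rgb(191, 117, 252); #BC76F6 is rgb(188, 118, 246).
On the B channel (widest range): 246 ≈ 252 + (p/100)(128 − 252), so p ≈ 100×(246 − 252)/(128 − 252) = -600/-124 = 4.84.
p = 5 reproduces all three channels after rounding.

5%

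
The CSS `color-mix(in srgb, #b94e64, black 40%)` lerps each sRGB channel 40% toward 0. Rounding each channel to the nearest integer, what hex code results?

#b94e64 is rgb(185, 78, 100).
A 40% shade moves each channel 40% toward 0:
  R: 185 + 0.4×(0−185) = 185 − 74 = 111 → 111
  G: 78 − 31.2 = 46.8 → 47
  B: 100 + 0.4×(0−100) = 100 − 40 = 60 → 60
rgb(111, 47, 60) = #6f2f3c.

#6f2f3c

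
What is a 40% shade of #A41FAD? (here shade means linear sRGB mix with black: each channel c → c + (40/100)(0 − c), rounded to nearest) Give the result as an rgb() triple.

rgb(98, 19, 104)

#A41FAD is rgb(164, 31, 173).
Per channel, c → c + 0.4(0 − c):
  R: 164 − 65.6 = 98.4 → 98
  G: 31 − 12.4 = 18.6 → 19
  B: 173 − 69.2 = 103.8 → 104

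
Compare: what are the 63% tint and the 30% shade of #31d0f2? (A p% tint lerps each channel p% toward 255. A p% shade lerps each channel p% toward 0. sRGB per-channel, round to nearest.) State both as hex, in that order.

#b3eefa, #2292a9

#31d0f2 is rgb(49, 208, 242).
63% tint:
  R: 49 + 0.63×(255−49) = 49 + 129.78 = 178.78 → 179
  G: 208 + 29.61 = 237.61 → 238
  B: 242 + 0.63×(255−242) = 242 + 8.19 = 250.19 → 250
  → #b3eefa
30% shade:
  R: 49 + 0.3×(0−49) = 49 − 14.7 = 34.3 → 34
  G: 208 − 62.4 = 145.6 → 146
  B: 242 − 72.6 = 169.4 → 169
  → #2292a9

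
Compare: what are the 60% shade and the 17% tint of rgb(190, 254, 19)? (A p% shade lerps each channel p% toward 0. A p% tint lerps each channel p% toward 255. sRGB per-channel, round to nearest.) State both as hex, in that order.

60% shade:
  R: 190 + 0.6×(0−190) = 190 − 114 = 76 → 76
  G: 254 − 152.4 = 101.6 → 102
  B: 19 − 11.4 = 7.6 → 8
  → #4c6608
17% tint:
  R: 190 + 0.17×(255−190) = 190 + 11.05 = 201.05 → 201
  G: 254 + 0.17 = 254.17 → 254
  B: 19 + 0.17×(255−19) = 19 + 40.12 = 59.12 → 59
  → #c9fe3b

#4c6608, #c9fe3b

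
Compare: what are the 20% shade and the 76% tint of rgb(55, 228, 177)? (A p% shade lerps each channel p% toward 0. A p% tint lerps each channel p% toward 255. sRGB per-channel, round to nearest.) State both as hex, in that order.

#2CB68E, #CFF9EC

20% shade:
  R: 55 − 11 = 44 → 44
  G: 228 + 0.2×(0−228) = 228 − 45.6 = 182.4 → 182
  B: 177 + 0.2×(0−177) = 177 − 35.4 = 141.6 → 142
  → #2CB68E
76% tint:
  R: 55 + 152 = 207 → 207
  G: 228 + 0.76×(255−228) = 228 + 20.52 = 248.52 → 249
  B: 177 + 59.28 = 236.28 → 236
  → #CFF9EC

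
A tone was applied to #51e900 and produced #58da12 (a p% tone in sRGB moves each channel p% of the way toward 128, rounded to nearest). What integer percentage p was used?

#51e900 is rgb(81, 233, 0); #58da12 is rgb(88, 218, 18).
On the B channel (widest range): 18 ≈ 0 + (p/100)(128 − 0), so p ≈ 100×(18 − 0)/(128 − 0) = 1800/128 = 14.06.
p = 14 reproduces all three channels after rounding.

14%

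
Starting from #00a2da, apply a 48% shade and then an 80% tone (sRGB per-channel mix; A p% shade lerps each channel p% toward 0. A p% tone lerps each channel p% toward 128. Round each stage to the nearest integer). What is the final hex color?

#00a2da is rgb(0, 162, 218).
Lerp each channel 48% toward 0:
  R: 0 + 0.48×(0−0) = 0 + 0 = 0 → 0
  G: 162 + 0.48×(0−162) = 162 − 77.76 = 84.24 → 84
  B: 218 + 0.48×(0−218) = 218 − 104.64 = 113.36 → 113
After the shade: rgb(0, 84, 113) = #005471.
Per channel, c → c + 0.8(128 − c):
  R: 0 + 0.8×(128−0) = 0 + 102.4 = 102.4 → 102
  G: 84 + 0.8×(128−84) = 84 + 35.2 = 119.2 → 119
  B: 113 + 12 = 125 → 125
rgb(102, 119, 125) = #66777d.

#66777d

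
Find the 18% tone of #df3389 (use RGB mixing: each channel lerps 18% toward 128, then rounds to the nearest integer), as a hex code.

#df3389 is rgb(223, 51, 137).
An 18% tone moves each channel 18% toward 128:
  R: 223 + 0.18×(128−223) = 223 − 17.1 = 205.9 → 206
  G: 51 + 0.18×(128−51) = 51 + 13.86 = 64.86 → 65
  B: 137 + 0.18×(128−137) = 137 − 1.62 = 135.38 → 135
rgb(206, 65, 135) = #ce4187.

#ce4187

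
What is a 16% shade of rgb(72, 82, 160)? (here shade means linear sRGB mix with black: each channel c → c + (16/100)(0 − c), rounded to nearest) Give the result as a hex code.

#3C4586

Per channel, c → c + 0.16(0 − c):
  R: 72 − 11.52 = 60.48 → 60
  G: 82 − 13.12 = 68.88 → 69
  B: 160 + 0.16×(0−160) = 160 − 25.6 = 134.4 → 134
rgb(60, 69, 134) = #3C4586.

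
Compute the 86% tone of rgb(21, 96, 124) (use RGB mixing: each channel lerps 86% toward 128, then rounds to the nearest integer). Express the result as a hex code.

#717C7F

Per channel, c → c + 0.86(128 − c):
  R: 21 + 92.02 = 113.02 → 113
  G: 96 + 27.52 = 123.52 → 124
  B: 124 + 3.44 = 127.44 → 127
rgb(113, 124, 127) = #717C7F.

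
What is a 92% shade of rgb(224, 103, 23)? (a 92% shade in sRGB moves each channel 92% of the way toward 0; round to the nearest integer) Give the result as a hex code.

Lerp each channel 92% toward 0:
  R: 224 + 0.92×(0−224) = 224 − 206.08 = 17.92 → 18
  G: 103 + 0.92×(0−103) = 103 − 94.76 = 8.24 → 8
  B: 23 − 21.16 = 1.84 → 2
rgb(18, 8, 2) = #120802.

#120802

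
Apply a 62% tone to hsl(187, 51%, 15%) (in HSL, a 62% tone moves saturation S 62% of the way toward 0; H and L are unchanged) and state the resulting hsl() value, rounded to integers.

S moves 62% from 51 toward 0: 51 − 31.62 = 19.38 → 19.
H and L are unchanged.

hsl(187, 19%, 15%)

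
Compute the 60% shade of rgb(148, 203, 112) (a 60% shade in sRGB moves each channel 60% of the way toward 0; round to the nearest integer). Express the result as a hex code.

A 60% shade moves each channel 60% toward 0:
  R: 148 + 0.6×(0−148) = 148 − 88.8 = 59.2 → 59
  G: 203 − 121.8 = 81.2 → 81
  B: 112 + 0.6×(0−112) = 112 − 67.2 = 44.8 → 45
rgb(59, 81, 45) = #3b512d.

#3b512d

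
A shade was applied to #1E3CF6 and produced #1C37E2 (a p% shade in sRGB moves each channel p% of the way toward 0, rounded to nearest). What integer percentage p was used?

8%

#1E3CF6 is rgb(30, 60, 246); #1C37E2 is rgb(28, 55, 226).
On the B channel (widest range): 226 ≈ 246 + (p/100)(0 − 246), so p ≈ 100×(226 − 246)/(0 − 246) = -2000/-246 = 8.13.
p = 8 reproduces all three channels after rounding.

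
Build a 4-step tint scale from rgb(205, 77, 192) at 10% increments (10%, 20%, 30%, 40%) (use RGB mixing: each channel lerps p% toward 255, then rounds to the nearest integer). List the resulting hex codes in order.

#D25FC6, #D771CD, #DC82D3, #E194D9

10%: (205 + 5 = 210→210, 77 + 17.8 = 94.8→95, 192 + 6.3 = 198.3→198) → #D25FC6
20%: (205 + 10 = 215→215, 77 + 35.6 = 112.6→113, 192 + 12.6 = 204.6→205) → #D771CD
30%: (205 + 15 = 220→220, 77 + 53.4 = 130.4→130, 192 + 18.9 = 210.9→211) → #DC82D3
40%: (205 + 20 = 225→225, 77 + 71.2 = 148.2→148, 192 + 25.2 = 217.2→217) → #E194D9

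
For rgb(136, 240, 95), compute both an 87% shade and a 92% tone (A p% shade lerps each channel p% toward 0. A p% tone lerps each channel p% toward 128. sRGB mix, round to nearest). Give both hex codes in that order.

87% shade:
  R: 136 + 0.87×(0−136) = 136 − 118.32 = 17.68 → 18
  G: 240 − 208.8 = 31.2 → 31
  B: 95 + 0.87×(0−95) = 95 − 82.65 = 12.35 → 12
  → #121F0C
92% tone:
  R: 136 + 0.92×(128−136) = 136 − 7.36 = 128.64 → 129
  G: 240 − 103.04 = 136.96 → 137
  B: 95 + 0.92×(128−95) = 95 + 30.36 = 125.36 → 125
  → #81897D

#121F0C, #81897D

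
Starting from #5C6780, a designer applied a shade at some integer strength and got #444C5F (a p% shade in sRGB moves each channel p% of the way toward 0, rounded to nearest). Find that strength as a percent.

26%

#5C6780 is rgb(92, 103, 128); #444C5F is rgb(68, 76, 95).
On the B channel (widest range): 95 ≈ 128 + (p/100)(0 − 128), so p ≈ 100×(95 − 128)/(0 − 128) = -3300/-128 = 25.78.
p = 26 reproduces all three channels after rounding.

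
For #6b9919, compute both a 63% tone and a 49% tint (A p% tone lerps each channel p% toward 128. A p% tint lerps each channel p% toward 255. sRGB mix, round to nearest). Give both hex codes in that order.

#6b9919 is rgb(107, 153, 25).
63% tone:
  R: 107 + 13.23 = 120.23 → 120
  G: 153 − 15.75 = 137.25 → 137
  B: 25 + 64.89 = 89.89 → 90
  → #78895a
49% tint:
  R: 107 + 0.49×(255−107) = 107 + 72.52 = 179.52 → 180
  G: 153 + 49.98 = 202.98 → 203
  B: 25 + 0.49×(255−25) = 25 + 112.7 = 137.7 → 138
  → #b4cb8a

#78895a, #b4cb8a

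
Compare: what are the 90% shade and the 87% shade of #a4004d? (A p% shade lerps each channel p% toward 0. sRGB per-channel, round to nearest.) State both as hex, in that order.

#100008, #15000a

#a4004d is rgb(164, 0, 77).
90% shade:
  R: 164 + 0.9×(0−164) = 164 − 147.6 = 16.4 → 16
  G: 0 + 0.9×(0−0) = 0 + 0 = 0 → 0
  B: 77 + 0.9×(0−77) = 77 − 69.3 = 7.7 → 8
  → #100008
87% shade:
  R: 164 + 0.87×(0−164) = 164 − 142.68 = 21.32 → 21
  G: 0 + 0.87×(0−0) = 0 + 0 = 0 → 0
  B: 77 − 66.99 = 10.01 → 10
  → #15000a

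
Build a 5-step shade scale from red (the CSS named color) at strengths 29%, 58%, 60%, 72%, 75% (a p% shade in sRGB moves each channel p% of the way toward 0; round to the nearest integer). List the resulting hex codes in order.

CSS red is rgb(255, 0, 0).
29%: (255 − 73.95 = 181.05→181, 0→0, 0→0) → #B50000
58%: (255 − 147.9 = 107.1→107, 0→0, 0→0) → #6B0000
60%: (255 − 153 = 102→102, 0→0, 0→0) → #660000
72%: (255 − 183.6 = 71.4→71, 0→0, 0→0) → #470000
75%: (255 − 191.25 = 63.75→64, 0→0, 0→0) → #400000

#B50000, #6B0000, #660000, #470000, #400000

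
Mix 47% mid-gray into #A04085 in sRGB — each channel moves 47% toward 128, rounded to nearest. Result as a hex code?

#A04085 is rgb(160, 64, 133).
Lerp each channel 47% toward 128:
  R: 160 − 15.04 = 144.96 → 145
  G: 64 + 30.08 = 94.08 → 94
  B: 133 + 0.47×(128−133) = 133 − 2.35 = 130.65 → 131
rgb(145, 94, 131) = #915E83.

#915E83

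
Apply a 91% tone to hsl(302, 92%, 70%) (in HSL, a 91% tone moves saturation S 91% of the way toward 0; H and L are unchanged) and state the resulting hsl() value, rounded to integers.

S moves 91% from 92 toward 0: 92 − 83.72 = 8.28 → 8.
H and L are unchanged.

hsl(302, 8%, 70%)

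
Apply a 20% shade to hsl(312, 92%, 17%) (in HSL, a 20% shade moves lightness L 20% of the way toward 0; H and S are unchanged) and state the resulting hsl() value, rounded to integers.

L moves 20% from 17 toward 0: 17 − 3.4 = 13.6 → 14.
H and S are unchanged.

hsl(312, 92%, 14%)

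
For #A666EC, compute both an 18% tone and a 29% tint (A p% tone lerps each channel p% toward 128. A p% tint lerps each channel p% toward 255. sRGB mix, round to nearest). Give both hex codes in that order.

#A666EC is rgb(166, 102, 236).
18% tone:
  R: 166 − 6.84 = 159.16 → 159
  G: 102 + 0.18×(128−102) = 102 + 4.68 = 106.68 → 107
  B: 236 − 19.44 = 216.56 → 217
  → #9F6BD9
29% tint:
  R: 166 + 0.29×(255−166) = 166 + 25.81 = 191.81 → 192
  G: 102 + 44.37 = 146.37 → 146
  B: 236 + 5.51 = 241.51 → 242
  → #C092F2

#9F6BD9, #C092F2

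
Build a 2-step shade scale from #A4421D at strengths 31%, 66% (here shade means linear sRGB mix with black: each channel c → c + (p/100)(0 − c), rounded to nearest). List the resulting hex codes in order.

#712E14, #38160A

#A4421D is rgb(164, 66, 29).
31%: (164 − 50.84 = 113.16→113, 66 − 20.46 = 45.54→46, 29 − 8.99 = 20.01→20) → #712E14
66%: (164 − 108.24 = 55.76→56, 66 − 43.56 = 22.44→22, 29 − 19.14 = 9.86→10) → #38160A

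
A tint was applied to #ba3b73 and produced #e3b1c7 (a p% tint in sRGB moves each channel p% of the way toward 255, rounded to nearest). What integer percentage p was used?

#ba3b73 is rgb(186, 59, 115); #e3b1c7 is rgb(227, 177, 199).
On the G channel (widest range): 177 ≈ 59 + (p/100)(255 − 59), so p ≈ 100×(177 − 59)/(255 − 59) = 11800/196 = 60.20.
p = 60 reproduces all three channels after rounding.

60%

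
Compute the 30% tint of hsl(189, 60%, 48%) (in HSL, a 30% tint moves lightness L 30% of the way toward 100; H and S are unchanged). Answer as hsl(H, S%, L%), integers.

L moves 30% from 48 toward 100: 48 + 15.6 = 63.6 → 64.
H and S are unchanged.

hsl(189, 60%, 64%)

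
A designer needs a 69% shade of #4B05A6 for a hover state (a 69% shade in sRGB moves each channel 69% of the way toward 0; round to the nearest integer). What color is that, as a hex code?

#4B05A6 is rgb(75, 5, 166).
A 69% shade moves each channel 69% toward 0:
  R: 75 − 51.75 = 23.25 → 23
  G: 5 − 3.45 = 1.55 → 2
  B: 166 + 0.69×(0−166) = 166 − 114.54 = 51.46 → 51
rgb(23, 2, 51) = #170233.

#170233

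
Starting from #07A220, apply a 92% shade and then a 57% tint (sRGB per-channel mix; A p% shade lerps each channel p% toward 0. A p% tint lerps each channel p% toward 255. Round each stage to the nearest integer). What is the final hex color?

#07A220 is rgb(7, 162, 32).
A 92% shade moves each channel 92% toward 0:
  R: 7 + 0.92×(0−7) = 7 − 6.44 = 0.56 → 1
  G: 162 − 149.04 = 12.96 → 13
  B: 32 + 0.92×(0−32) = 32 − 29.44 = 2.56 → 3
After the shade: rgb(1, 13, 3) = #010D03.
Per channel, c → c + 0.57(255 − c):
  R: 1 + 0.57×(255−1) = 1 + 144.78 = 145.78 → 146
  G: 13 + 137.94 = 150.94 → 151
  B: 3 + 0.57×(255−3) = 3 + 143.64 = 146.64 → 147
rgb(146, 151, 147) = #929793.

#929793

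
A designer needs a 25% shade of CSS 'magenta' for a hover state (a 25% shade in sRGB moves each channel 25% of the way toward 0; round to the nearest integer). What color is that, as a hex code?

#bf00bf

CSS magenta is rgb(255, 0, 255).
A 25% shade moves each channel 25% toward 0:
  R: 255 + 0.25×(0−255) = 255 − 63.75 = 191.25 → 191
  G: 0 + 0.25×(0−0) = 0 + 0 = 0 → 0
  B: 255 − 63.75 = 191.25 → 191
rgb(191, 0, 191) = #bf00bf.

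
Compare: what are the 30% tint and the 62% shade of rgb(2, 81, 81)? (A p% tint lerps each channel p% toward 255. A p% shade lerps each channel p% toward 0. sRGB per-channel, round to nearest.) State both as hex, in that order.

30% tint:
  R: 2 + 0.3×(255−2) = 2 + 75.9 = 77.9 → 78
  G: 81 + 0.3×(255−81) = 81 + 52.2 = 133.2 → 133
  B: 81 + 0.3×(255−81) = 81 + 52.2 = 133.2 → 133
  → #4e8585
62% shade:
  R: 2 − 1.24 = 0.76 → 1
  G: 81 + 0.62×(0−81) = 81 − 50.22 = 30.78 → 31
  B: 81 + 0.62×(0−81) = 81 − 50.22 = 30.78 → 31
  → #011f1f

#4e8585, #011f1f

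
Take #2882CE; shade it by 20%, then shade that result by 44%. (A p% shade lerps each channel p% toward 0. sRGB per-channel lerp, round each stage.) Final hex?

#2882CE is rgb(40, 130, 206).
Lerp each channel 20% toward 0:
  R: 40 − 8 = 32 → 32
  G: 130 + 0.2×(0−130) = 130 − 26 = 104 → 104
  B: 206 − 41.2 = 164.8 → 165
After the shade: rgb(32, 104, 165) = #2068A5.
Per channel, c → c + 0.44(0 − c):
  R: 32 + 0.44×(0−32) = 32 − 14.08 = 17.92 → 18
  G: 104 + 0.44×(0−104) = 104 − 45.76 = 58.24 → 58
  B: 165 + 0.44×(0−165) = 165 − 72.6 = 92.4 → 92
rgb(18, 58, 92) = #123A5C.

#123A5C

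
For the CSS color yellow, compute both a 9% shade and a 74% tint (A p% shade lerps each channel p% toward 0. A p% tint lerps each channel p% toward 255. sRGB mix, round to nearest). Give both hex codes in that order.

CSS yellow is rgb(255, 255, 0).
9% shade:
  R: 255 − 22.95 = 232.05 → 232
  G: 255 − 22.95 = 232.05 → 232
  B: 0 + 0.09×(0−0) = 0 + 0 = 0 → 0
  → #E8E800
74% tint:
  R: 255 + 0.74×(255−255) = 255 + 0 = 255 → 255
  G: 255 + 0.74×(255−255) = 255 + 0 = 255 → 255
  B: 0 + 0.74×(255−0) = 0 + 188.7 = 188.7 → 189
  → #FFFFBD

#E8E800, #FFFFBD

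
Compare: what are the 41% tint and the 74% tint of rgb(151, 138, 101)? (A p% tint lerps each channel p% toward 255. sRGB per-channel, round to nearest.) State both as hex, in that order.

41% tint:
  R: 151 + 0.41×(255−151) = 151 + 42.64 = 193.64 → 194
  G: 138 + 0.41×(255−138) = 138 + 47.97 = 185.97 → 186
  B: 101 + 0.41×(255−101) = 101 + 63.14 = 164.14 → 164
  → #C2BAA4
74% tint:
  R: 151 + 0.74×(255−151) = 151 + 76.96 = 227.96 → 228
  G: 138 + 0.74×(255−138) = 138 + 86.58 = 224.58 → 225
  B: 101 + 113.96 = 214.96 → 215
  → #E4E1D7

#C2BAA4, #E4E1D7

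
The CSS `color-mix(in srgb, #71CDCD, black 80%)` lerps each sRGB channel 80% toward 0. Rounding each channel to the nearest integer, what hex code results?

#71CDCD is rgb(113, 205, 205).
Lerp each channel 80% toward 0:
  R: 113 + 0.8×(0−113) = 113 − 90.4 = 22.6 → 23
  G: 205 + 0.8×(0−205) = 205 − 164 = 41 → 41
  B: 205 + 0.8×(0−205) = 205 − 164 = 41 → 41
rgb(23, 41, 41) = #172929.

#172929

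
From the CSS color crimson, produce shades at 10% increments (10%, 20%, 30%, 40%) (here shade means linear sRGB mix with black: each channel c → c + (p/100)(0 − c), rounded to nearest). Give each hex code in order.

#C61236, #B01030, #9A0E2A, #840C24

CSS crimson is rgb(220, 20, 60).
10%: (220 − 22 = 198→198, 20 − 2 = 18→18, 60 − 6 = 54→54) → #C61236
20%: (220 − 44 = 176→176, 20 − 4 = 16→16, 60 − 12 = 48→48) → #B01030
30%: (220 − 66 = 154→154, 20 − 6 = 14→14, 60 − 18 = 42→42) → #9A0E2A
40%: (220 − 88 = 132→132, 20 − 8 = 12→12, 60 − 24 = 36→36) → #840C24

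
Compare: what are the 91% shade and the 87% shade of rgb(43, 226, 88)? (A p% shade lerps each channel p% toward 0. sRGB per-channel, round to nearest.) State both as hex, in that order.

91% shade:
  R: 43 + 0.91×(0−43) = 43 − 39.13 = 3.87 → 4
  G: 226 − 205.66 = 20.34 → 20
  B: 88 + 0.91×(0−88) = 88 − 80.08 = 7.92 → 8
  → #041408
87% shade:
  R: 43 + 0.87×(0−43) = 43 − 37.41 = 5.59 → 6
  G: 226 + 0.87×(0−226) = 226 − 196.62 = 29.38 → 29
  B: 88 + 0.87×(0−88) = 88 − 76.56 = 11.44 → 11
  → #061D0B

#041408, #061D0B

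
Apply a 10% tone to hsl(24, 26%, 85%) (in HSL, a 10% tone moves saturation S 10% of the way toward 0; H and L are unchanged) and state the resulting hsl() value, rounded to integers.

S moves 10% from 26 toward 0: 26 − 2.6 = 23.4 → 23.
H and L are unchanged.

hsl(24, 23%, 85%)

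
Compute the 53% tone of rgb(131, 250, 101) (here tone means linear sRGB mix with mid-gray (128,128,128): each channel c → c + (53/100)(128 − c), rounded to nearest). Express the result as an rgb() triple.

A 53% tone moves each channel 53% toward 128:
  R: 131 + 0.53×(128−131) = 131 − 1.59 = 129.41 → 129
  G: 250 + 0.53×(128−250) = 250 − 64.66 = 185.34 → 185
  B: 101 + 14.31 = 115.31 → 115

rgb(129, 185, 115)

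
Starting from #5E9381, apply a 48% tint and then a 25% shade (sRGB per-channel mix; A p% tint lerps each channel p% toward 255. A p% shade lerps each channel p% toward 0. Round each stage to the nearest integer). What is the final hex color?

#5E9381 is rgb(94, 147, 129).
A 48% tint moves each channel 48% toward 255:
  R: 94 + 77.28 = 171.28 → 171
  G: 147 + 51.84 = 198.84 → 199
  B: 129 + 60.48 = 189.48 → 189
After the tint: rgb(171, 199, 189) = #ABC7BD.
A 25% shade moves each channel 25% toward 0:
  R: 171 − 42.75 = 128.25 → 128
  G: 199 − 49.75 = 149.25 → 149
  B: 189 + 0.25×(0−189) = 189 − 47.25 = 141.75 → 142
rgb(128, 149, 142) = #80958E.

#80958E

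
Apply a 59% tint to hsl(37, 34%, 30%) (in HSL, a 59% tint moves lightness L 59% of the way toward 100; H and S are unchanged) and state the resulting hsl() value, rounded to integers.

hsl(37, 34%, 71%)

L moves 59% from 30 toward 100: 30 + 41.3 = 71.3 → 71.
H and S are unchanged.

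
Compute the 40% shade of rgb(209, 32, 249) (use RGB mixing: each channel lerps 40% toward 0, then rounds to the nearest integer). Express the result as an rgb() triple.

Per channel, c → c + 0.4(0 − c):
  R: 209 + 0.4×(0−209) = 209 − 83.6 = 125.4 → 125
  G: 32 − 12.8 = 19.2 → 19
  B: 249 + 0.4×(0−249) = 249 − 99.6 = 149.4 → 149

rgb(125, 19, 149)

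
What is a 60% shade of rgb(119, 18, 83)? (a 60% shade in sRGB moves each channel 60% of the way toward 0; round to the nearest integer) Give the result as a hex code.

#300721

A 60% shade moves each channel 60% toward 0:
  R: 119 + 0.6×(0−119) = 119 − 71.4 = 47.6 → 48
  G: 18 + 0.6×(0−18) = 18 − 10.8 = 7.2 → 7
  B: 83 − 49.8 = 33.2 → 33
rgb(48, 7, 33) = #300721.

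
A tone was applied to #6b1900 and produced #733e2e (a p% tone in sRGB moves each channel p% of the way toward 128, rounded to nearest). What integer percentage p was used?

#6b1900 is rgb(107, 25, 0); #733e2e is rgb(115, 62, 46).
On the B channel (widest range): 46 ≈ 0 + (p/100)(128 − 0), so p ≈ 100×(46 − 0)/(128 − 0) = 4600/128 = 35.94.
p = 36 reproduces all three channels after rounding.

36%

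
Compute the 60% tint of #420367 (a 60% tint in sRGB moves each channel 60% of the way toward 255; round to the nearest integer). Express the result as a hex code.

#B39AC2

#420367 is rgb(66, 3, 103).
Per channel, c → c + 0.6(255 − c):
  R: 66 + 113.4 = 179.4 → 179
  G: 3 + 0.6×(255−3) = 3 + 151.2 = 154.2 → 154
  B: 103 + 0.6×(255−103) = 103 + 91.2 = 194.2 → 194
rgb(179, 154, 194) = #B39AC2.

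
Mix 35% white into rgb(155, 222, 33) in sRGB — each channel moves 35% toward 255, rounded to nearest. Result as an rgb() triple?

rgb(190, 234, 111)

Per channel, c → c + 0.35(255 − c):
  R: 155 + 35 = 190 → 190
  G: 222 + 0.35×(255−222) = 222 + 11.55 = 233.55 → 234
  B: 33 + 0.35×(255−33) = 33 + 77.7 = 110.7 → 111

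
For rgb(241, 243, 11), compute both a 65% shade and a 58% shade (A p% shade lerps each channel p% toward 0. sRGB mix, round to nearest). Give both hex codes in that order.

65% shade:
  R: 241 + 0.65×(0−241) = 241 − 156.65 = 84.35 → 84
  G: 243 − 157.95 = 85.05 → 85
  B: 11 + 0.65×(0−11) = 11 − 7.15 = 3.85 → 4
  → #545504
58% shade:
  R: 241 − 139.78 = 101.22 → 101
  G: 243 − 140.94 = 102.06 → 102
  B: 11 − 6.38 = 4.62 → 5
  → #656605

#545504, #656605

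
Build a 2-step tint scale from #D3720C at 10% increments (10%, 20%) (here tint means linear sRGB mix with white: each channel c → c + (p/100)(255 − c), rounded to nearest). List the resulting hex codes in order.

#D3720C is rgb(211, 114, 12).
10%: (211 + 4.4 = 215.4→215, 114 + 14.1 = 128.1→128, 12 + 24.3 = 36.3→36) → #D78024
20%: (211 + 8.8 = 219.8→220, 114 + 28.2 = 142.2→142, 12 + 48.6 = 60.6→61) → #DC8E3D

#D78024, #DC8E3D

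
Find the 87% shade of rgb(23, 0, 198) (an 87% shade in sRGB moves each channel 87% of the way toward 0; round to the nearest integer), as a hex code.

Lerp each channel 87% toward 0:
  R: 23 − 20.01 = 2.99 → 3
  G: 0 + 0 = 0 → 0
  B: 198 + 0.87×(0−198) = 198 − 172.26 = 25.74 → 26
rgb(3, 0, 26) = #03001A.

#03001A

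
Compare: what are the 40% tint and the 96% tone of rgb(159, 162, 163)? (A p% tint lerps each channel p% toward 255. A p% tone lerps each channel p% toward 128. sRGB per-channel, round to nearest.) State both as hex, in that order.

40% tint:
  R: 159 + 0.4×(255−159) = 159 + 38.4 = 197.4 → 197
  G: 162 + 37.2 = 199.2 → 199
  B: 163 + 36.8 = 199.8 → 200
  → #c5c7c8
96% tone:
  R: 159 + 0.96×(128−159) = 159 − 29.76 = 129.24 → 129
  G: 162 + 0.96×(128−162) = 162 − 32.64 = 129.36 → 129
  B: 163 + 0.96×(128−163) = 163 − 33.6 = 129.4 → 129
  → #818181

#c5c7c8, #818181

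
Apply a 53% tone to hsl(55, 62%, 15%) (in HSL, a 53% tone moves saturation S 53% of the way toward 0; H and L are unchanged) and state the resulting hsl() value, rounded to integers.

S moves 53% from 62 toward 0: 62 − 32.86 = 29.14 → 29.
H and L are unchanged.

hsl(55, 29%, 15%)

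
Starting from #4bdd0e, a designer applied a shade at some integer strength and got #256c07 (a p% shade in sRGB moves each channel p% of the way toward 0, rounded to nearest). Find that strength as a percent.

#4bdd0e is rgb(75, 221, 14); #256c07 is rgb(37, 108, 7).
On the G channel (widest range): 108 ≈ 221 + (p/100)(0 − 221), so p ≈ 100×(108 − 221)/(0 − 221) = -11300/-221 = 51.13.
p = 51 reproduces all three channels after rounding.

51%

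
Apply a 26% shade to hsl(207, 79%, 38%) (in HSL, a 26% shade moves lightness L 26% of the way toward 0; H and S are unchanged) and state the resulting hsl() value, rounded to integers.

L moves 26% from 38 toward 0: 38 − 9.88 = 28.12 → 28.
H and S are unchanged.

hsl(207, 79%, 28%)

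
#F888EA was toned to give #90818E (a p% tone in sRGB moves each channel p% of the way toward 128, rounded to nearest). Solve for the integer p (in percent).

87%

#F888EA is rgb(248, 136, 234); #90818E is rgb(144, 129, 142).
On the R channel (widest range): 144 ≈ 248 + (p/100)(128 − 248), so p ≈ 100×(144 − 248)/(128 − 248) = -10400/-120 = 86.67.
p = 87 reproduces all three channels after rounding.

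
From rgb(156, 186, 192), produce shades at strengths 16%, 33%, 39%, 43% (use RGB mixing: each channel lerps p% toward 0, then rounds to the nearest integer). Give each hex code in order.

#839CA1, #697D81, #5F7175, #596A6D

16%: (156 − 24.96 = 131.04→131, 186 − 29.76 = 156.24→156, 192 − 30.72 = 161.28→161) → #839CA1
33%: (156 − 51.48 = 104.52→105, 186 − 61.38 = 124.62→125, 192 − 63.36 = 128.64→129) → #697D81
39%: (156 − 60.84 = 95.16→95, 186 − 72.54 = 113.46→113, 192 − 74.88 = 117.12→117) → #5F7175
43%: (156 − 67.08 = 88.92→89, 186 − 79.98 = 106.02→106, 192 − 82.56 = 109.44→109) → #596A6D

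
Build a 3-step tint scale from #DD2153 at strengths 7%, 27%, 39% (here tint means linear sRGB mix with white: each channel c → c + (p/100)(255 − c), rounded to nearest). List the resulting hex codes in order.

#DF315F, #E65D81, #EA7896

#DD2153 is rgb(221, 33, 83).
7%: (221 + 2.38 = 223.38→223, 33 + 15.54 = 48.54→49, 83 + 12.04 = 95.04→95) → #DF315F
27%: (221 + 9.18 = 230.18→230, 33 + 59.94 = 92.94→93, 83 + 46.44 = 129.44→129) → #E65D81
39%: (221 + 13.26 = 234.26→234, 33 + 86.58 = 119.58→120, 83 + 67.08 = 150.08→150) → #EA7896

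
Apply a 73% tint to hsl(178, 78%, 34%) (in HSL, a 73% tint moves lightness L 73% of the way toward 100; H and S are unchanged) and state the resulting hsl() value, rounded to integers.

L moves 73% from 34 toward 100: 34 + 48.18 = 82.18 → 82.
H and S are unchanged.

hsl(178, 78%, 82%)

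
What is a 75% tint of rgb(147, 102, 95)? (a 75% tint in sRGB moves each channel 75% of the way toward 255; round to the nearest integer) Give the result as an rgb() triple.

Per channel, c → c + 0.75(255 − c):
  R: 147 + 81 = 228 → 228
  G: 102 + 0.75×(255−102) = 102 + 114.75 = 216.75 → 217
  B: 95 + 120 = 215 → 215

rgb(228, 217, 215)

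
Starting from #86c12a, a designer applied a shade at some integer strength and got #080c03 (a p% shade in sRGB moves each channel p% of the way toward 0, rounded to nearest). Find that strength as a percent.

94%

#86c12a is rgb(134, 193, 42); #080c03 is rgb(8, 12, 3).
On the G channel (widest range): 12 ≈ 193 + (p/100)(0 − 193), so p ≈ 100×(12 − 193)/(0 − 193) = -18100/-193 = 93.78.
p = 94 reproduces all three channels after rounding.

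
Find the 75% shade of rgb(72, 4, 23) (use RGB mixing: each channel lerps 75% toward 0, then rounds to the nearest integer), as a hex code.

#120106

A 75% shade moves each channel 75% toward 0:
  R: 72 + 0.75×(0−72) = 72 − 54 = 18 → 18
  G: 4 + 0.75×(0−4) = 4 − 3 = 1 → 1
  B: 23 + 0.75×(0−23) = 23 − 17.25 = 5.75 → 6
rgb(18, 1, 6) = #120106.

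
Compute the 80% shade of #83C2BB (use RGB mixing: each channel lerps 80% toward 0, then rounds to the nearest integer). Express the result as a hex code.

#1A2725

#83C2BB is rgb(131, 194, 187).
Lerp each channel 80% toward 0:
  R: 131 − 104.8 = 26.2 → 26
  G: 194 − 155.2 = 38.8 → 39
  B: 187 + 0.8×(0−187) = 187 − 149.6 = 37.4 → 37
rgb(26, 39, 37) = #1A2725.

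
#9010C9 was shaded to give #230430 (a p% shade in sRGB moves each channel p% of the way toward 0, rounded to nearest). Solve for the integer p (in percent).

76%

#9010C9 is rgb(144, 16, 201); #230430 is rgb(35, 4, 48).
On the B channel (widest range): 48 ≈ 201 + (p/100)(0 − 201), so p ≈ 100×(48 − 201)/(0 − 201) = -15300/-201 = 76.12.
p = 76 reproduces all three channels after rounding.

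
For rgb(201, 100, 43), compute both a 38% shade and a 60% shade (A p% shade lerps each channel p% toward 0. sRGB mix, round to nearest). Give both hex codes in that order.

#7d3e1b, #502811

38% shade:
  R: 201 + 0.38×(0−201) = 201 − 76.38 = 124.62 → 125
  G: 100 − 38 = 62 → 62
  B: 43 + 0.38×(0−43) = 43 − 16.34 = 26.66 → 27
  → #7d3e1b
60% shade:
  R: 201 − 120.6 = 80.4 → 80
  G: 100 + 0.6×(0−100) = 100 − 60 = 40 → 40
  B: 43 + 0.6×(0−43) = 43 − 25.8 = 17.2 → 17
  → #502811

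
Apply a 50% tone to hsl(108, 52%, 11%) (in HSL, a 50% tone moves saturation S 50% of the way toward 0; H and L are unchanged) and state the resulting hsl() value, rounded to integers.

hsl(108, 26%, 11%)

S moves 50% from 52 toward 0: 52 − 26 = 26 → 26.
H and L are unchanged.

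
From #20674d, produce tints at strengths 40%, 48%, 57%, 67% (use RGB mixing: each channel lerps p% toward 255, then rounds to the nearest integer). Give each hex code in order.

#79a494, #8bb0a2, #9fbeb2, #b5cdc4

#20674d is rgb(32, 103, 77).
40%: (32 + 89.2 = 121.2→121, 103 + 60.8 = 163.8→164, 77 + 71.2 = 148.2→148) → #79a494
48%: (32 + 107.04 = 139.04→139, 103 + 72.96 = 175.96→176, 77 + 85.44 = 162.44→162) → #8bb0a2
57%: (32 + 127.11 = 159.11→159, 103 + 86.64 = 189.64→190, 77 + 101.46 = 178.46→178) → #9fbeb2
67%: (32 + 149.41 = 181.41→181, 103 + 101.84 = 204.84→205, 77 + 119.26 = 196.26→196) → #b5cdc4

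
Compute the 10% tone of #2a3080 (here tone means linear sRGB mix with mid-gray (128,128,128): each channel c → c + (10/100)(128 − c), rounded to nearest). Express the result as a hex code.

#2a3080 is rgb(42, 48, 128).
Per channel, c → c + 0.1(128 − c):
  R: 42 + 0.1×(128−42) = 42 + 8.6 = 50.6 → 51
  G: 48 + 8 = 56 → 56
  B: 128 + 0.1×(128−128) = 128 + 0 = 128 → 128
rgb(51, 56, 128) = #333880.

#333880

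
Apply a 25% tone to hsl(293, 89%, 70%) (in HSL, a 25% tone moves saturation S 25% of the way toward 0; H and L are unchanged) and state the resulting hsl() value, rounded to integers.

hsl(293, 67%, 70%)

S moves 25% from 89 toward 0: 89 − 22.25 = 66.75 → 67.
H and L are unchanged.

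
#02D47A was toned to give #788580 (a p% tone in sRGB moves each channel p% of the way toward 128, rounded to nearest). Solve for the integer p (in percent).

#02D47A is rgb(2, 212, 122); #788580 is rgb(120, 133, 128).
On the R channel (widest range): 120 ≈ 2 + (p/100)(128 − 2), so p ≈ 100×(120 − 2)/(128 − 2) = 11800/126 = 93.65.
p = 94 reproduces all three channels after rounding.

94%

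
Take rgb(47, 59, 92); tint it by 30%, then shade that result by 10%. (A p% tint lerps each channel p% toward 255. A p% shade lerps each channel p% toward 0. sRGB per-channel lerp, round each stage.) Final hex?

#626a7f

A 30% tint moves each channel 30% toward 255:
  R: 47 + 62.4 = 109.4 → 109
  G: 59 + 58.8 = 117.8 → 118
  B: 92 + 48.9 = 140.9 → 141
After the tint: rgb(109, 118, 141) = #6d768d.
A 10% shade moves each channel 10% toward 0:
  R: 109 − 10.9 = 98.1 → 98
  G: 118 − 11.8 = 106.2 → 106
  B: 141 + 0.1×(0−141) = 141 − 14.1 = 126.9 → 127
rgb(98, 106, 127) = #626a7f.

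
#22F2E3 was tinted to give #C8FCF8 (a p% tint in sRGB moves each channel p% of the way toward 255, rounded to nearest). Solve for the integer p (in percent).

75%

#22F2E3 is rgb(34, 242, 227); #C8FCF8 is rgb(200, 252, 248).
On the R channel (widest range): 200 ≈ 34 + (p/100)(255 − 34), so p ≈ 100×(200 − 34)/(255 − 34) = 16600/221 = 75.11.
p = 75 reproduces all three channels after rounding.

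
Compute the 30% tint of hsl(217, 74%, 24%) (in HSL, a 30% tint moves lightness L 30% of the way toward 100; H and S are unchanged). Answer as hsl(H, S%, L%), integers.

L moves 30% from 24 toward 100: 24 + 22.8 = 46.8 → 47.
H and S are unchanged.

hsl(217, 74%, 47%)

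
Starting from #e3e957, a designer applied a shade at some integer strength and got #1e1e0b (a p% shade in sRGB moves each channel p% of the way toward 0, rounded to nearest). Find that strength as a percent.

87%

#e3e957 is rgb(227, 233, 87); #1e1e0b is rgb(30, 30, 11).
On the G channel (widest range): 30 ≈ 233 + (p/100)(0 − 233), so p ≈ 100×(30 − 233)/(0 − 233) = -20300/-233 = 87.12.
p = 87 reproduces all three channels after rounding.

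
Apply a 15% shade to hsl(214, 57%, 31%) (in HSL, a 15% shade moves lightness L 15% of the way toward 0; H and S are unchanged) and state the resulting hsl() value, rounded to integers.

L moves 15% from 31 toward 0: 31 − 4.65 = 26.35 → 26.
H and S are unchanged.

hsl(214, 57%, 26%)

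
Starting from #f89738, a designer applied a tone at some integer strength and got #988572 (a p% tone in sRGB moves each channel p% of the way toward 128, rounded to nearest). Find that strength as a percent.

#f89738 is rgb(248, 151, 56); #988572 is rgb(152, 133, 114).
On the R channel (widest range): 152 ≈ 248 + (p/100)(128 − 248), so p ≈ 100×(152 − 248)/(128 − 248) = -9600/-120 = 80.00.
p = 80 reproduces all three channels after rounding.

80%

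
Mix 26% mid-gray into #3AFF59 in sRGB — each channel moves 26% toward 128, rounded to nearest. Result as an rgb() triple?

#3AFF59 is rgb(58, 255, 89).
Per channel, c → c + 0.26(128 − c):
  R: 58 + 18.2 = 76.2 → 76
  G: 255 + 0.26×(128−255) = 255 − 33.02 = 221.98 → 222
  B: 89 + 0.26×(128−89) = 89 + 10.14 = 99.14 → 99

rgb(76, 222, 99)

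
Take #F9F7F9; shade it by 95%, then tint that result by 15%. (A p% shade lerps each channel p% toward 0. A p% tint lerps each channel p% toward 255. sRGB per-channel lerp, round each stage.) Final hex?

#F9F7F9 is rgb(249, 247, 249).
Per channel, c → c + 0.95(0 − c):
  R: 249 + 0.95×(0−249) = 249 − 236.55 = 12.45 → 12
  G: 247 + 0.95×(0−247) = 247 − 234.65 = 12.35 → 12
  B: 249 + 0.95×(0−249) = 249 − 236.55 = 12.45 → 12
After the shade: rgb(12, 12, 12) = #0C0C0C.
Per channel, c → c + 0.15(255 − c):
  R: 12 + 36.45 = 48.45 → 48
  G: 12 + 36.45 = 48.45 → 48
  B: 12 + 0.15×(255−12) = 12 + 36.45 = 48.45 → 48
rgb(48, 48, 48) = #303030.

#303030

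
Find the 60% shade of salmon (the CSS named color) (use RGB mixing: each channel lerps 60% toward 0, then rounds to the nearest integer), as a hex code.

CSS salmon is rgb(250, 128, 114).
Per channel, c → c + 0.6(0 − c):
  R: 250 + 0.6×(0−250) = 250 − 150 = 100 → 100
  G: 128 − 76.8 = 51.2 → 51
  B: 114 + 0.6×(0−114) = 114 − 68.4 = 45.6 → 46
rgb(100, 51, 46) = #64332E.

#64332E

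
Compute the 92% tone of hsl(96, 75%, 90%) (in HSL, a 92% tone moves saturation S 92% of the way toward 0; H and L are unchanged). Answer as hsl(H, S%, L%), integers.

S moves 92% from 75 toward 0: 75 − 69 = 6 → 6.
H and L are unchanged.

hsl(96, 6%, 90%)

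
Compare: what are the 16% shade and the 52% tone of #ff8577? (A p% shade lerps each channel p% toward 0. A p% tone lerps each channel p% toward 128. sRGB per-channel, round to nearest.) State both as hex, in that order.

#ff8577 is rgb(255, 133, 119).
16% shade:
  R: 255 + 0.16×(0−255) = 255 − 40.8 = 214.2 → 214
  G: 133 + 0.16×(0−133) = 133 − 21.28 = 111.72 → 112
  B: 119 + 0.16×(0−119) = 119 − 19.04 = 99.96 → 100
  → #d67064
52% tone:
  R: 255 − 66.04 = 188.96 → 189
  G: 133 + 0.52×(128−133) = 133 − 2.6 = 130.4 → 130
  B: 119 + 4.68 = 123.68 → 124
  → #bd827c

#d67064, #bd827c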